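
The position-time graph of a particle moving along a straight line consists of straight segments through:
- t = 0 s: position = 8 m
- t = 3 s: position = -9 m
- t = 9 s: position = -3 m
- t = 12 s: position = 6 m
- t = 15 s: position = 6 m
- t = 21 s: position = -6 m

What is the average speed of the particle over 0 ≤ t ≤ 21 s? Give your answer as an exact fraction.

44/21 m/s

Average speed = (total path length)/(elapsed time); on a piecewise-linear x-t graph the path length is Σ|Δx|.
0–3 s: |Δx| = |-9 − 8| = 17 m
3–9 s: |Δx| = |-3 − -9| = 6 m
9–12 s: |Δx| = |6 − -3| = 9 m
12–15 s: |Δx| = |6 − 6| = 0 m
15–21 s: |Δx| = |-6 − 6| = 12 m
Total path = 44 m; average speed = 44/21 = 44/21 m/s.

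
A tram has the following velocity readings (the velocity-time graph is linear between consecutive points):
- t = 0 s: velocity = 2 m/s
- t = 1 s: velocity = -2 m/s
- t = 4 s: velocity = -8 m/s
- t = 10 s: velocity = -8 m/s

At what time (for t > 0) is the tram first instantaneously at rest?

v changes sign on 0–1 s (from 2 to -2); the graph is linear there, so v = 0 at t = 0 + (-2)·(1 − 0)/(-2 − 2) = 0.5 s.

t = 0.5 s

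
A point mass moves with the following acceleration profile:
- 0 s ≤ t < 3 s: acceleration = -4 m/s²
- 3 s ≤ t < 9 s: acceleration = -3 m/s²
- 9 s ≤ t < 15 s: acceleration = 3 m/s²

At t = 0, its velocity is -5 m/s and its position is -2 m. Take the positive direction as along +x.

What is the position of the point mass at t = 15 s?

-347 m

On each constant-a segment, Δv = aΔt and Δx = v₀Δt + ½aΔt²; chain segment to segment.
0–3 s: v starts -5 m/s; Δx = -5·3 + ½·-4·3² = -33 m; v ends -17 m/s.
3–9 s: v starts -17 m/s; Δx = -17·6 + ½·-3·6² = -156 m; v ends -35 m/s.
9–15 s: v starts -35 m/s; Δx = -35·6 + ½·3·6² = -156 m; v ends -17 m/s.
x(15) = -2 + Σ Δx = -347 m.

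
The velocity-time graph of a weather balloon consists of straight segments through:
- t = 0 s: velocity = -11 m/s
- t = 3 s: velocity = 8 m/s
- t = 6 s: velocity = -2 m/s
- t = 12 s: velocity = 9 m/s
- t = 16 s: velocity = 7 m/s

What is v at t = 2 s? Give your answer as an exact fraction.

On 0–3 s the graph is linear from -11 to 8 m/s: v(2) = -11 + (8 − -11)·(2 − 0)/(3 − 0) = 5/3 m/s.

5/3 m/s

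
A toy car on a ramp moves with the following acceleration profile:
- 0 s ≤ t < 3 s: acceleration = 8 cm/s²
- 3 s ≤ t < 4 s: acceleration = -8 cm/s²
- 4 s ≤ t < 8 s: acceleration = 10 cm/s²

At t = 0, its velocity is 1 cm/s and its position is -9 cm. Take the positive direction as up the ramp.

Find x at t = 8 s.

199 cm

On each constant-a segment, Δv = aΔt and Δx = v₀Δt + ½aΔt²; chain segment to segment.
0–3 s: v starts 1 cm/s; Δx = 1·3 + ½·8·3² = 39 cm; v ends 25 cm/s.
3–4 s: v starts 25 cm/s; Δx = 25·1 + ½·-8·1² = 21 cm; v ends 17 cm/s.
4–8 s: v starts 17 cm/s; Δx = 17·4 + ½·10·4² = 148 cm; v ends 57 cm/s.
x(8) = -9 + Σ Δx = 199 cm.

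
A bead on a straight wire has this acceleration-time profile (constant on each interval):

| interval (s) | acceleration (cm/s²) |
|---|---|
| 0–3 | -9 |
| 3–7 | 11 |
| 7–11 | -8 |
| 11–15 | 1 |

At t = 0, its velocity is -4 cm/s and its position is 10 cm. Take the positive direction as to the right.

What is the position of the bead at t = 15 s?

-158.5 cm

On each constant-a segment, Δv = aΔt and Δx = v₀Δt + ½aΔt²; chain segment to segment.
0–3 s: v starts -4 cm/s; Δx = -4·3 + ½·-9·3² = -52.5 cm; v ends -31 cm/s.
3–7 s: v starts -31 cm/s; Δx = -31·4 + ½·11·4² = -36 cm; v ends 13 cm/s.
7–11 s: v starts 13 cm/s; Δx = 13·4 + ½·-8·4² = -12 cm; v ends -19 cm/s.
11–15 s: v starts -19 cm/s; Δx = -19·4 + ½·1·4² = -68 cm; v ends -15 cm/s.
x(15) = 10 + Σ Δx = -158.5 cm.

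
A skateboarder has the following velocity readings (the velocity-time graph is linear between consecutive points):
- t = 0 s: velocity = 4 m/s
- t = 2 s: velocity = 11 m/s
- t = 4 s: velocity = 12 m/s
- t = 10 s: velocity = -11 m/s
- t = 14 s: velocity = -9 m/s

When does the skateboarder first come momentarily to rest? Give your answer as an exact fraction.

v changes sign on 4–10 s (from 12 to -11); the graph is linear there, so v = 0 at t = 4 + (-12)·(10 − 4)/(-11 − 12) = 164/23 s.

t = 164/23 s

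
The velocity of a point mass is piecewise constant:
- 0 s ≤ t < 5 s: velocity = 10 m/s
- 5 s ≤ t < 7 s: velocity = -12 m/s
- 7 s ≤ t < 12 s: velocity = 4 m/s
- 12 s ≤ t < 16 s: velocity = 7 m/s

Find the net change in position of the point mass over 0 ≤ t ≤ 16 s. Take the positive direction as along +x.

Displacement is the signed area under the v-t curve.
0–5 s: 10 × 5 = 50 m
5–7 s: -12 × 2 = -24 m
7–12 s: 4 × 5 = 20 m
12–16 s: 7 × 4 = 28 m
Net displacement = 74 m

74 m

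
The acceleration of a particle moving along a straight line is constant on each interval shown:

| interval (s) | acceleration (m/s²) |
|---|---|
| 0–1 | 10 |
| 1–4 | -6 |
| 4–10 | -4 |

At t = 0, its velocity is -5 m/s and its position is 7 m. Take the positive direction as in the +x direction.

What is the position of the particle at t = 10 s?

-155 m

On each constant-a segment, Δv = aΔt and Δx = v₀Δt + ½aΔt²; chain segment to segment.
0–1 s: v starts -5 m/s; Δx = -5·1 + ½·10·1² = 0 m; v ends 5 m/s.
1–4 s: v starts 5 m/s; Δx = 5·3 + ½·-6·3² = -12 m; v ends -13 m/s.
4–10 s: v starts -13 m/s; Δx = -13·6 + ½·-4·6² = -150 m; v ends -37 m/s.
x(10) = 7 + Σ Δx = -155 m.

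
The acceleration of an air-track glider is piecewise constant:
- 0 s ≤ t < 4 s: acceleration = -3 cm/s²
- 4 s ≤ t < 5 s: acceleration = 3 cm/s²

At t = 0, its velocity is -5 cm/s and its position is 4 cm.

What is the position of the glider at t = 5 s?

-55.5 cm

On each constant-a segment, Δv = aΔt and Δx = v₀Δt + ½aΔt²; chain segment to segment.
0–4 s: v starts -5 cm/s; Δx = -5·4 + ½·-3·4² = -44 cm; v ends -17 cm/s.
4–5 s: v starts -17 cm/s; Δx = -17·1 + ½·3·1² = -15.5 cm; v ends -14 cm/s.
x(5) = 4 + Σ Δx = -55.5 cm.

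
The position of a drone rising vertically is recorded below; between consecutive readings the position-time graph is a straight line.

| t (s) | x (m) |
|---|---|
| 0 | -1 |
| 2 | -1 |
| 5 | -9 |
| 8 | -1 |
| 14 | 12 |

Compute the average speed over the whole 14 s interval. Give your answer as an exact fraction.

Average speed = (total path length)/(elapsed time); on a piecewise-linear x-t graph the path length is Σ|Δx|.
0–2 s: |Δx| = |-1 − -1| = 0 m
2–5 s: |Δx| = |-9 − -1| = 8 m
5–8 s: |Δx| = |-1 − -9| = 8 m
8–14 s: |Δx| = |12 − -1| = 13 m
Total path = 29 m; average speed = 29/14 = 29/14 m/s.

29/14 m/s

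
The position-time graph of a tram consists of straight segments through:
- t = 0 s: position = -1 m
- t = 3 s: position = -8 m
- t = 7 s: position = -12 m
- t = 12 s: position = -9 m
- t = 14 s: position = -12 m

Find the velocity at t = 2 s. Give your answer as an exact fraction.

-7/3 m/s

Velocity is the slope of the x-t graph on 0–3 s: (-8 − -1)/(3 − 0) = -7/3 m/s.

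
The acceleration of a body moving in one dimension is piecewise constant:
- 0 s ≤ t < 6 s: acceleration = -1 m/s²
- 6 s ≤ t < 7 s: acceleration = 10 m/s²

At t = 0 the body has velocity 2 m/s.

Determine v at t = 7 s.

Δv equals the area under the a-t graph; then v = v₀ + Δv.
0–6 s: -1 × 6 = -6 m/s
6–7 s: 10 × 1 = 10 m/s
Δv = 4 m/s, so v(7) = 2 + (4) = 6 m/s.

6 m/s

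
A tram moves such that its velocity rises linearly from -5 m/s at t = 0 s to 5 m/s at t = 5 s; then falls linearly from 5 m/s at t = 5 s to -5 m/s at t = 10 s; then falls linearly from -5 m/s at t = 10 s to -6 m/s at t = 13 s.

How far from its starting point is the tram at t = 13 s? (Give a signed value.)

Displacement is the signed area under the v-t curve.
0–5 s: ½(-5 + 5)(5) = 0 m
5–10 s: ½(5 + -5)(5) = 0 m
10–13 s: ½(-5 + -6)(3) = -16.5 m
Net displacement = -16.5 m

-16.5 m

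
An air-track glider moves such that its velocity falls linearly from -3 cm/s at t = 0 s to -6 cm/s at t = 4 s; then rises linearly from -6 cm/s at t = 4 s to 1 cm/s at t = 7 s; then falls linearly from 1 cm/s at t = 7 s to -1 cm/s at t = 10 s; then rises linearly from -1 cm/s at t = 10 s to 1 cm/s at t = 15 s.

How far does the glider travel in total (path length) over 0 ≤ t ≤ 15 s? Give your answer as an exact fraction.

Distance (not displacement) is the total path length: add the absolute areas under v-t.
0–4 s: |½(-3 + -6)(4)| = 18 cm
4–7 s: v = 0 at t = 46/7 s; triangle areas 54/7 + 3/14 = 111/14 cm
7–10 s: v = 0 at t = 8.5 s; triangle areas 0.75 + 0.75 = 1.5 cm
10–15 s: v = 0 at t = 12.5 s; triangle areas 1.25 + 1.25 = 2.5 cm
Total distance = 419/14 cm

419/14 cm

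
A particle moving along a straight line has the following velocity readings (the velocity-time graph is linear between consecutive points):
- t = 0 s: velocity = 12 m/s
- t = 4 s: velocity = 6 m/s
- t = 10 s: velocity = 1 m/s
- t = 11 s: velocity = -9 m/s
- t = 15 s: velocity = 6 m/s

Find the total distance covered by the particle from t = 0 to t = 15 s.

76.7 m

Total distance travelled is ∫|v| dt — sum the magnitudes of each area piece.
0–4 s: |½(12 + 6)(4)| = 36 m
4–10 s: |½(6 + 1)(6)| = 21 m
10–11 s: v = 0 at t = 10.1 s; triangle areas 0.05 + 4.05 = 4.1 m
11–15 s: v = 0 at t = 13.4 s; triangle areas 10.8 + 4.8 = 15.6 m
Total distance = 76.7 m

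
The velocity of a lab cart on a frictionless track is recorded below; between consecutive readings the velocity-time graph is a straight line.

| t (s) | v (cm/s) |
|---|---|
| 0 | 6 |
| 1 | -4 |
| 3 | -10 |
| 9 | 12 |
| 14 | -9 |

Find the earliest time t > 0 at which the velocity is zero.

v changes sign on 0–1 s (from 6 to -4); the graph is linear there, so v = 0 at t = 0 + (-6)·(1 − 0)/(-4 − 6) = 0.6 s.

t = 0.6 s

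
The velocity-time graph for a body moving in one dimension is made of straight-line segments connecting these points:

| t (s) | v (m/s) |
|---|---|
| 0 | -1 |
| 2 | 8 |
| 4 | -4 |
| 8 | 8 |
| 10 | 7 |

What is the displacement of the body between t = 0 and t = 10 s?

Displacement is the signed area under the v-t curve.
0–2 s: ½(-1 + 8)(2) = 7 m
2–4 s: ½(8 + -4)(2) = 4 m
4–8 s: ½(-4 + 8)(4) = 8 m
8–10 s: ½(8 + 7)(2) = 15 m
Net displacement = 34 m

34 m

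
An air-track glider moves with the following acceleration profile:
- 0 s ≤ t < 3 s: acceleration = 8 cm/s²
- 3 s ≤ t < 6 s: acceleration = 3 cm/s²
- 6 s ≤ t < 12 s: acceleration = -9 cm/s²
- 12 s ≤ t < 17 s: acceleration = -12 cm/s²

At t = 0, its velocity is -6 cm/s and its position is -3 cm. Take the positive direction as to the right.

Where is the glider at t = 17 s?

On each constant-a segment, Δv = aΔt and Δx = v₀Δt + ½aΔt²; chain segment to segment.
0–3 s: v starts -6 cm/s; Δx = -6·3 + ½·8·3² = 18 cm; v ends 18 cm/s.
3–6 s: v starts 18 cm/s; Δx = 18·3 + ½·3·3² = 67.5 cm; v ends 27 cm/s.
6–12 s: v starts 27 cm/s; Δx = 27·6 + ½·-9·6² = 0 cm; v ends -27 cm/s.
12–17 s: v starts -27 cm/s; Δx = -27·5 + ½·-12·5² = -285 cm; v ends -87 cm/s.
x(17) = -3 + Σ Δx = -202.5 cm.

-202.5 cm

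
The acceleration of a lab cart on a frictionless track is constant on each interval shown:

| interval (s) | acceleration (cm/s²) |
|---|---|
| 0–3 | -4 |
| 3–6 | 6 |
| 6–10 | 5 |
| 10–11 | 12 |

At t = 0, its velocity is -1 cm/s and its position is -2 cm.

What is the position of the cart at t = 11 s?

On each constant-a segment, Δv = aΔt and Δx = v₀Δt + ½aΔt²; chain segment to segment.
0–3 s: v starts -1 cm/s; Δx = -1·3 + ½·-4·3² = -21 cm; v ends -13 cm/s.
3–6 s: v starts -13 cm/s; Δx = -13·3 + ½·6·3² = -12 cm; v ends 5 cm/s.
6–10 s: v starts 5 cm/s; Δx = 5·4 + ½·5·4² = 60 cm; v ends 25 cm/s.
10–11 s: v starts 25 cm/s; Δx = 25·1 + ½·12·1² = 31 cm; v ends 37 cm/s.
x(11) = -2 + Σ Δx = 56 cm.

56 cm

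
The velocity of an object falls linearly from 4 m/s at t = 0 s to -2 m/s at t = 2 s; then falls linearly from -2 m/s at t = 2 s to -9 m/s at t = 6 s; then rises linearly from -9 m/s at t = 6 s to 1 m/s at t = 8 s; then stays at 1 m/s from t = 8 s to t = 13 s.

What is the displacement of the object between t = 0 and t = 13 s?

-23 m

Net displacement equals the area under the velocity-time graph (areas below the axis count negative).
0–2 s: ½(4 + -2)(2) = 2 m
2–6 s: ½(-2 + -9)(4) = -22 m
6–8 s: ½(-9 + 1)(2) = -8 m
8–13 s: 1 × 5 = 5 m
Net displacement = -23 m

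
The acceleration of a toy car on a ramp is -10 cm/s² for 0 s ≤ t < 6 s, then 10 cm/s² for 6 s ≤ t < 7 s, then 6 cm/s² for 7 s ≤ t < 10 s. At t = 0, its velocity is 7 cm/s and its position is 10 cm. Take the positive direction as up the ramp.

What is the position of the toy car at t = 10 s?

On each constant-a segment, Δv = aΔt and Δx = v₀Δt + ½aΔt²; chain segment to segment.
0–6 s: v starts 7 cm/s; Δx = 7·6 + ½·-10·6² = -138 cm; v ends -53 cm/s.
6–7 s: v starts -53 cm/s; Δx = -53·1 + ½·10·1² = -48 cm; v ends -43 cm/s.
7–10 s: v starts -43 cm/s; Δx = -43·3 + ½·6·3² = -102 cm; v ends -25 cm/s.
x(10) = 10 + Σ Δx = -278 cm.

-278 cm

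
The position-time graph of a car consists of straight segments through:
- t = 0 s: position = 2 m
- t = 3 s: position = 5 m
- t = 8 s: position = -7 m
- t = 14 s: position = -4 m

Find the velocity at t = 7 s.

-2.4 m/s

Velocity is the slope of the x-t graph on 3–8 s: (-7 − 5)/(8 − 3) = -2.4 m/s.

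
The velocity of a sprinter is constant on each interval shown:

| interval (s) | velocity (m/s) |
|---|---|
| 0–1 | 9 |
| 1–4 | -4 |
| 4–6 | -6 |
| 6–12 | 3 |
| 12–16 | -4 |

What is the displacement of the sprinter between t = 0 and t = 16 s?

Displacement is the signed area under the v-t curve.
0–1 s: 9 × 1 = 9 m
1–4 s: -4 × 3 = -12 m
4–6 s: -6 × 2 = -12 m
6–12 s: 3 × 6 = 18 m
12–16 s: -4 × 4 = -16 m
Net displacement = -13 m

-13 m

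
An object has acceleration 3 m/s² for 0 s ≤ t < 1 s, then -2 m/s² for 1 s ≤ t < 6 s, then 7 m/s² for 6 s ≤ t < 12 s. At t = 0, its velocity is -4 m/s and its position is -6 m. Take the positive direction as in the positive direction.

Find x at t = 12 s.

21.5 m

On each constant-a segment, Δv = aΔt and Δx = v₀Δt + ½aΔt²; chain segment to segment.
0–1 s: v starts -4 m/s; Δx = -4·1 + ½·3·1² = -2.5 m; v ends -1 m/s.
1–6 s: v starts -1 m/s; Δx = -1·5 + ½·-2·5² = -30 m; v ends -11 m/s.
6–12 s: v starts -11 m/s; Δx = -11·6 + ½·7·6² = 60 m; v ends 31 m/s.
x(12) = -6 + Σ Δx = 21.5 m.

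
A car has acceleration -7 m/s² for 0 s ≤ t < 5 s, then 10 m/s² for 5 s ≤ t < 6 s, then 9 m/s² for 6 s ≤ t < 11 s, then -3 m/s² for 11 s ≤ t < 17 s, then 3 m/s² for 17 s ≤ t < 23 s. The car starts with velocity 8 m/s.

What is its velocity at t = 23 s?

Δv equals the area under the a-t graph; then v = v₀ + Δv.
0–5 s: -7 × 5 = -35 m/s
5–6 s: 10 × 1 = 10 m/s
6–11 s: 9 × 5 = 45 m/s
11–17 s: -3 × 6 = -18 m/s
17–23 s: 3 × 6 = 18 m/s
Δv = 20 m/s, so v(23) = 8 + (20) = 28 m/s.

28 m/s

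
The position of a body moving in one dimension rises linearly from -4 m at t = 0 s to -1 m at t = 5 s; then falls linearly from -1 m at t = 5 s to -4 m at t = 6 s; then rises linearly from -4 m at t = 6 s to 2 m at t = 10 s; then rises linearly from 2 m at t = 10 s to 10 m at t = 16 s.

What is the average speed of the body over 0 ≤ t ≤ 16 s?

Average speed = (total path length)/(elapsed time); on a piecewise-linear x-t graph the path length is Σ|Δx|.
0–5 s: |Δx| = |-1 − -4| = 3 m
5–6 s: |Δx| = |-4 − -1| = 3 m
6–10 s: |Δx| = |2 − -4| = 6 m
10–16 s: |Δx| = |10 − 2| = 8 m
Total path = 20 m; average speed = 20/16 = 1.25 m/s.

1.25 m/s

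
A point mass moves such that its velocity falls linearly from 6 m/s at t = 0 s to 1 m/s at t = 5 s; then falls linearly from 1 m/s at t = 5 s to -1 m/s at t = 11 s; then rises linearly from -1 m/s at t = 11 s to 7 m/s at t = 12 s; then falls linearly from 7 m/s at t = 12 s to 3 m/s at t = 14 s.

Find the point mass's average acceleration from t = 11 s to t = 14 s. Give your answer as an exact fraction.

Average acceleration = Δv/Δt = (3 − -1)/(14 − 11) = 4/3 m/s².

4/3 m/s²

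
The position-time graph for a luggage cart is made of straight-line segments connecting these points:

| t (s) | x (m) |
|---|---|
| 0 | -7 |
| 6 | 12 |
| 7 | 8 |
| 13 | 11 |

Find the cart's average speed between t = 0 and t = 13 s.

2 m/s

Average speed = (total path length)/(elapsed time); on a piecewise-linear x-t graph the path length is Σ|Δx|.
0–6 s: |Δx| = |12 − -7| = 19 m
6–7 s: |Δx| = |8 − 12| = 4 m
7–13 s: |Δx| = |11 − 8| = 3 m
Total path = 26 m; average speed = 26/13 = 2 m/s.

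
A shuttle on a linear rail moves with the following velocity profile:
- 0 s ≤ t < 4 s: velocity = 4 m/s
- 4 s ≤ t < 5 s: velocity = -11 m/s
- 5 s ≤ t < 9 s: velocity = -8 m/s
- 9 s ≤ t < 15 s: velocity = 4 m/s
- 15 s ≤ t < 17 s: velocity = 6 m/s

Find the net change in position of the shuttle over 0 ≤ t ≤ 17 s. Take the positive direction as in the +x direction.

Net displacement equals the area under the velocity-time graph (areas below the axis count negative).
0–4 s: 4 × 4 = 16 m
4–5 s: -11 × 1 = -11 m
5–9 s: -8 × 4 = -32 m
9–15 s: 4 × 6 = 24 m
15–17 s: 6 × 2 = 12 m
Net displacement = 9 m

9 m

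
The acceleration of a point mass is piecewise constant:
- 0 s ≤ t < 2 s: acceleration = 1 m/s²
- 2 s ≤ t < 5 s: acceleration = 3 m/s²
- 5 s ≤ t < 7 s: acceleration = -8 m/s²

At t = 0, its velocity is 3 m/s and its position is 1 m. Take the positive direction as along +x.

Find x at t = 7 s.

49.5 m

On each constant-a segment, Δv = aΔt and Δx = v₀Δt + ½aΔt²; chain segment to segment.
0–2 s: v starts 3 m/s; Δx = 3·2 + ½·1·2² = 8 m; v ends 5 m/s.
2–5 s: v starts 5 m/s; Δx = 5·3 + ½·3·3² = 28.5 m; v ends 14 m/s.
5–7 s: v starts 14 m/s; Δx = 14·2 + ½·-8·2² = 12 m; v ends -2 m/s.
x(7) = 1 + Σ Δx = 49.5 m.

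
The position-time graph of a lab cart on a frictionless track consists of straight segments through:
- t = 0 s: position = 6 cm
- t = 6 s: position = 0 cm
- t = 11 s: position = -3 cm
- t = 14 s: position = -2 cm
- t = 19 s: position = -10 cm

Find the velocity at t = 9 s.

Velocity is the slope of the x-t graph on 6–11 s: (-3 − 0)/(11 − 6) = -0.6 cm/s.

-0.6 cm/s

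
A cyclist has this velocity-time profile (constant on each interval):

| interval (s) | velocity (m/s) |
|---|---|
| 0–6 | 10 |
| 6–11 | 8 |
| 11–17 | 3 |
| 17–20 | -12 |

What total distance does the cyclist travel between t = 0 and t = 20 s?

Distance (not displacement) is the total path length: add the absolute areas under v-t.
0–6 s: |10| × 6 = 60 m
6–11 s: |8| × 5 = 40 m
11–17 s: |3| × 6 = 18 m
17–20 s: |-12| × 3 = 36 m
Total distance = 154 m

154 m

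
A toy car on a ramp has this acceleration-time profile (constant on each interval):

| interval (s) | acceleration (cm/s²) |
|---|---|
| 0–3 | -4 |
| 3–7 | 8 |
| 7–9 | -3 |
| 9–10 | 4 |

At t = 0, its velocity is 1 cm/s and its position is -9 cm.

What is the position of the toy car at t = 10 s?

49 cm

On each constant-a segment, Δv = aΔt and Δx = v₀Δt + ½aΔt²; chain segment to segment.
0–3 s: v starts 1 cm/s; Δx = 1·3 + ½·-4·3² = -15 cm; v ends -11 cm/s.
3–7 s: v starts -11 cm/s; Δx = -11·4 + ½·8·4² = 20 cm; v ends 21 cm/s.
7–9 s: v starts 21 cm/s; Δx = 21·2 + ½·-3·2² = 36 cm; v ends 15 cm/s.
9–10 s: v starts 15 cm/s; Δx = 15·1 + ½·4·1² = 17 cm; v ends 19 cm/s.
x(10) = -9 + Σ Δx = 49 cm.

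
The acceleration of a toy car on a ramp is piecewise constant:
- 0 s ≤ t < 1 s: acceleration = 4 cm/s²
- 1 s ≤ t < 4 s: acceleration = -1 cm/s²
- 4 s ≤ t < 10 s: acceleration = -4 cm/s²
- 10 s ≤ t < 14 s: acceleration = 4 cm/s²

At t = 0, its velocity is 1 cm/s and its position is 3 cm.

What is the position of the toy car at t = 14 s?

-99.5 cm

On each constant-a segment, Δv = aΔt and Δx = v₀Δt + ½aΔt²; chain segment to segment.
0–1 s: v starts 1 cm/s; Δx = 1·1 + ½·4·1² = 3 cm; v ends 5 cm/s.
1–4 s: v starts 5 cm/s; Δx = 5·3 + ½·-1·3² = 10.5 cm; v ends 2 cm/s.
4–10 s: v starts 2 cm/s; Δx = 2·6 + ½·-4·6² = -60 cm; v ends -22 cm/s.
10–14 s: v starts -22 cm/s; Δx = -22·4 + ½·4·4² = -56 cm; v ends -6 cm/s.
x(14) = 3 + Σ Δx = -99.5 cm.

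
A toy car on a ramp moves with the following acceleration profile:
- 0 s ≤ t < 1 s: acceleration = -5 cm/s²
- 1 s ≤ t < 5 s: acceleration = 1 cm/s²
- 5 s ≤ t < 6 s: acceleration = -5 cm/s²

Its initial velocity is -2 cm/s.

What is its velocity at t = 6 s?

-8 cm/s

Δv equals the area under the a-t graph; then v = v₀ + Δv.
0–1 s: -5 × 1 = -5 cm/s
1–5 s: 1 × 4 = 4 cm/s
5–6 s: -5 × 1 = -5 cm/s
Δv = -6 cm/s, so v(6) = -2 + (-6) = -8 cm/s.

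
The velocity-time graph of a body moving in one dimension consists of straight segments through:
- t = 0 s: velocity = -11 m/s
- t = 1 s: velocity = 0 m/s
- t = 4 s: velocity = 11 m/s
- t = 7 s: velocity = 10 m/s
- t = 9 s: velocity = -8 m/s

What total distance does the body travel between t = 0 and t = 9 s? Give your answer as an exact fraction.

Total distance travelled is ∫|v| dt — sum the magnitudes of each area piece.
0–1 s: |½(-11 + 0)(1)| = 5.5 m
1–4 s: |½(0 + 11)(3)| = 16.5 m
4–7 s: |½(11 + 10)(3)| = 31.5 m
7–9 s: v = 0 at t = 73/9 s; triangle areas 50/9 + 32/9 = 82/9 m
Total distance = 1127/18 m

1127/18 m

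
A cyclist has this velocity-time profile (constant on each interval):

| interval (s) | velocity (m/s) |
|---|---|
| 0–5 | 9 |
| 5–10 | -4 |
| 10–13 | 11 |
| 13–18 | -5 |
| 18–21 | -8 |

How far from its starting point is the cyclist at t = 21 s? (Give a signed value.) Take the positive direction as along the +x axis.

Displacement is the signed area under the v-t curve.
0–5 s: 9 × 5 = 45 m
5–10 s: -4 × 5 = -20 m
10–13 s: 11 × 3 = 33 m
13–18 s: -5 × 5 = -25 m
18–21 s: -8 × 3 = -24 m
Net displacement = 9 m

9 m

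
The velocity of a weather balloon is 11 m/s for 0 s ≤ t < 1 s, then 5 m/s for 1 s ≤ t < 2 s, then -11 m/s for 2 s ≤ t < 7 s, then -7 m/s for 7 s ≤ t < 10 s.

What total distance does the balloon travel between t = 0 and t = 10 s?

92 m

Total distance travelled is ∫|v| dt — sum the magnitudes of each area piece.
0–1 s: |11| × 1 = 11 m
1–2 s: |5| × 1 = 5 m
2–7 s: |-11| × 5 = 55 m
7–10 s: |-7| × 3 = 21 m
Total distance = 92 m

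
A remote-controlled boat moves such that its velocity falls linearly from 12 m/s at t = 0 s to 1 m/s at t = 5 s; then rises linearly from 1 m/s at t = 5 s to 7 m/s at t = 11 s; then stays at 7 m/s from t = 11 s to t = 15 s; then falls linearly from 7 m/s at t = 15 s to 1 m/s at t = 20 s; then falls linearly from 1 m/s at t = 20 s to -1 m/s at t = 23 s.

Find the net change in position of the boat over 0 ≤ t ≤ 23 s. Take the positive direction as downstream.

Displacement is the signed area under the v-t curve.
0–5 s: ½(12 + 1)(5) = 32.5 m
5–11 s: ½(1 + 7)(6) = 24 m
11–15 s: 7 × 4 = 28 m
15–20 s: ½(7 + 1)(5) = 20 m
20–23 s: ½(1 + -1)(3) = 0 m
Net displacement = 104.5 m

104.5 m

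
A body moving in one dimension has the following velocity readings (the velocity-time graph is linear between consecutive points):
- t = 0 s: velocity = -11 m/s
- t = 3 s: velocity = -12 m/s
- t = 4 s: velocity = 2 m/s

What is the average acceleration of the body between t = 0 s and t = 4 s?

3.25 m/s²

Average acceleration = Δv/Δt = (2 − -11)/(4 − 0) = 3.25 m/s².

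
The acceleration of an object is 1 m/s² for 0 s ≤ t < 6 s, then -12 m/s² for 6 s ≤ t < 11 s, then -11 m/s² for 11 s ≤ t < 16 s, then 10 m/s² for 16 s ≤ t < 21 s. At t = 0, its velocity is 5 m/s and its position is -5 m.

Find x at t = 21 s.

On each constant-a segment, Δv = aΔt and Δx = v₀Δt + ½aΔt²; chain segment to segment.
0–6 s: v starts 5 m/s; Δx = 5·6 + ½·1·6² = 48 m; v ends 11 m/s.
6–11 s: v starts 11 m/s; Δx = 11·5 + ½·-12·5² = -95 m; v ends -49 m/s.
11–16 s: v starts -49 m/s; Δx = -49·5 + ½·-11·5² = -382.5 m; v ends -104 m/s.
16–21 s: v starts -104 m/s; Δx = -104·5 + ½·10·5² = -395 m; v ends -54 m/s.
x(21) = -5 + Σ Δx = -829.5 m.

-829.5 m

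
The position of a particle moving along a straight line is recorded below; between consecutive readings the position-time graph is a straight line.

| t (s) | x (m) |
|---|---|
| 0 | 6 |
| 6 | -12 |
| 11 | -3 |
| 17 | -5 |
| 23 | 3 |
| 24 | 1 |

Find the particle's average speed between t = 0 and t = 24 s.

1.625 m/s

Average speed = (total path length)/(elapsed time); on a piecewise-linear x-t graph the path length is Σ|Δx|.
0–6 s: |Δx| = |-12 − 6| = 18 m
6–11 s: |Δx| = |-3 − -12| = 9 m
11–17 s: |Δx| = |-5 − -3| = 2 m
17–23 s: |Δx| = |3 − -5| = 8 m
23–24 s: |Δx| = |1 − 3| = 2 m
Total path = 39 m; average speed = 39/24 = 1.625 m/s.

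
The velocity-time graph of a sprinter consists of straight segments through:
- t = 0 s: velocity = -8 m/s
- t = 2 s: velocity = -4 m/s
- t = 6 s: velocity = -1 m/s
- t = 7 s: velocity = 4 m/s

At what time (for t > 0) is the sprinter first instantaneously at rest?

t = 6.2 s

v changes sign on 6–7 s (from -1 to 4); the graph is linear there, so v = 0 at t = 6 + (1)·(7 − 6)/(4 − -1) = 6.2 s.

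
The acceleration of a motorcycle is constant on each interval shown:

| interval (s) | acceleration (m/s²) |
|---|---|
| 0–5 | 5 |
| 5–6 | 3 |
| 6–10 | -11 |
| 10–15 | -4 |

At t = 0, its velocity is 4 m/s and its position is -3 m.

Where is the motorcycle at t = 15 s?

On each constant-a segment, Δv = aΔt and Δx = v₀Δt + ½aΔt²; chain segment to segment.
0–5 s: v starts 4 m/s; Δx = 4·5 + ½·5·5² = 82.5 m; v ends 29 m/s.
5–6 s: v starts 29 m/s; Δx = 29·1 + ½·3·1² = 30.5 m; v ends 32 m/s.
6–10 s: v starts 32 m/s; Δx = 32·4 + ½·-11·4² = 40 m; v ends -12 m/s.
10–15 s: v starts -12 m/s; Δx = -12·5 + ½·-4·5² = -110 m; v ends -32 m/s.
x(15) = -3 + Σ Δx = 40 m.

40 m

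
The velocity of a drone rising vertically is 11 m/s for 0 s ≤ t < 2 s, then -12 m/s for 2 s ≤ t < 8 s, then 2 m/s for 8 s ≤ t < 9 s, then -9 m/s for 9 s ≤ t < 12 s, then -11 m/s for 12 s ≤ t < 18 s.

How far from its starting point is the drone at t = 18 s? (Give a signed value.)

-141 m

Displacement is the signed area under the v-t curve.
0–2 s: 11 × 2 = 22 m
2–8 s: -12 × 6 = -72 m
8–9 s: 2 × 1 = 2 m
9–12 s: -9 × 3 = -27 m
12–18 s: -11 × 6 = -66 m
Net displacement = -141 m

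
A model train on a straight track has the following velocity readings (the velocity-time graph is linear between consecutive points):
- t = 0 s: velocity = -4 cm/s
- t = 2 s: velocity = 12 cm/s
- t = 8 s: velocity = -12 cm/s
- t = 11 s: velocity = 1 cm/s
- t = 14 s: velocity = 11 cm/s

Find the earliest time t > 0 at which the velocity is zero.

t = 0.5 s

v changes sign on 0–2 s (from -4 to 12); the graph is linear there, so v = 0 at t = 0 + (4)·(2 − 0)/(12 − -4) = 0.5 s.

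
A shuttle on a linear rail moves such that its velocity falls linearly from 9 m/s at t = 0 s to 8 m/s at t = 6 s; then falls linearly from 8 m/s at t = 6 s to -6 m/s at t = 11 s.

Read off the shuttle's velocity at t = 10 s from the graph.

On 6–11 s the graph is linear from 8 to -6 m/s: v(10) = 8 + (-6 − 8)·(10 − 6)/(11 − 6) = -3.2 m/s.

-3.2 m/s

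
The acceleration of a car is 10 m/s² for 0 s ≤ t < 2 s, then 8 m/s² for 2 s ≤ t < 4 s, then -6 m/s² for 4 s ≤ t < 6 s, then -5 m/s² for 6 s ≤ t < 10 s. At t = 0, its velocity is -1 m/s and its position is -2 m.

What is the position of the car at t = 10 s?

On each constant-a segment, Δv = aΔt and Δx = v₀Δt + ½aΔt²; chain segment to segment.
0–2 s: v starts -1 m/s; Δx = -1·2 + ½·10·2² = 18 m; v ends 19 m/s.
2–4 s: v starts 19 m/s; Δx = 19·2 + ½·8·2² = 54 m; v ends 35 m/s.
4–6 s: v starts 35 m/s; Δx = 35·2 + ½·-6·2² = 58 m; v ends 23 m/s.
6–10 s: v starts 23 m/s; Δx = 23·4 + ½·-5·4² = 52 m; v ends 3 m/s.
x(10) = -2 + Σ Δx = 180 m.

180 m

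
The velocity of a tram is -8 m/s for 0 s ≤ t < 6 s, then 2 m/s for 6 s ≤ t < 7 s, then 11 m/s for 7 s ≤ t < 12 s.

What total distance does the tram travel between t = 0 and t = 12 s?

105 m

Distance (not displacement) is the total path length: add the absolute areas under v-t.
0–6 s: |-8| × 6 = 48 m
6–7 s: |2| × 1 = 2 m
7–12 s: |11| × 5 = 55 m
Total distance = 105 m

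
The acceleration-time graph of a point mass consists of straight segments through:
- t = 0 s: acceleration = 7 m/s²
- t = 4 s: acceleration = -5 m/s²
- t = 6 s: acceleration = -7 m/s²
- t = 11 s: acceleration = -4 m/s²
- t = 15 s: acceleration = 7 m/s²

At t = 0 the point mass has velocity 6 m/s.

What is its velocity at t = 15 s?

Δv equals the area under the a-t graph; then v = v₀ + Δv.
0–4 s: ½(7 + -5)(4) = 4 m/s
4–6 s: ½(-5 + -7)(2) = -12 m/s
6–11 s: ½(-7 + -4)(5) = -27.5 m/s
11–15 s: ½(-4 + 7)(4) = 6 m/s
Δv = -29.5 m/s, so v(15) = 6 + (-29.5) = -23.5 m/s.

-23.5 m/s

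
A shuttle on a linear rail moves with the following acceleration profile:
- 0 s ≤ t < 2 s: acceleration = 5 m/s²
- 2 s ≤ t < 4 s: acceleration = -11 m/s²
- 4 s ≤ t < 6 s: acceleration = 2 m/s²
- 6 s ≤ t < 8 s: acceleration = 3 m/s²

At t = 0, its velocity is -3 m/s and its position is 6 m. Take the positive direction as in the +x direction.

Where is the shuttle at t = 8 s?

-40 m

On each constant-a segment, Δv = aΔt and Δx = v₀Δt + ½aΔt²; chain segment to segment.
0–2 s: v starts -3 m/s; Δx = -3·2 + ½·5·2² = 4 m; v ends 7 m/s.
2–4 s: v starts 7 m/s; Δx = 7·2 + ½·-11·2² = -8 m; v ends -15 m/s.
4–6 s: v starts -15 m/s; Δx = -15·2 + ½·2·2² = -26 m; v ends -11 m/s.
6–8 s: v starts -11 m/s; Δx = -11·2 + ½·3·2² = -16 m; v ends -5 m/s.
x(8) = 6 + Σ Δx = -40 m.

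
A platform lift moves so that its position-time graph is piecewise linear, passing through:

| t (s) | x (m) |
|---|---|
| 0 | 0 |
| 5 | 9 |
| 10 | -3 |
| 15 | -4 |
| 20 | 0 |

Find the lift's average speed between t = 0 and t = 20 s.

1.3 m/s

Average speed = (total path length)/(elapsed time); on a piecewise-linear x-t graph the path length is Σ|Δx|.
0–5 s: |Δx| = |9 − 0| = 9 m
5–10 s: |Δx| = |-3 − 9| = 12 m
10–15 s: |Δx| = |-4 − -3| = 1 m
15–20 s: |Δx| = |0 − -4| = 4 m
Total path = 26 m; average speed = 26/20 = 1.3 m/s.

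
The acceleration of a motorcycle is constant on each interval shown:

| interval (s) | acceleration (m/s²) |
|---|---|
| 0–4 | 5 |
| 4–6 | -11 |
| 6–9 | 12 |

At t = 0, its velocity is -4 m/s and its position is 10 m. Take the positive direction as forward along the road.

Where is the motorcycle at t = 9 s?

On each constant-a segment, Δv = aΔt and Δx = v₀Δt + ½aΔt²; chain segment to segment.
0–4 s: v starts -4 m/s; Δx = -4·4 + ½·5·4² = 24 m; v ends 16 m/s.
4–6 s: v starts 16 m/s; Δx = 16·2 + ½·-11·2² = 10 m; v ends -6 m/s.
6–9 s: v starts -6 m/s; Δx = -6·3 + ½·12·3² = 36 m; v ends 30 m/s.
x(9) = 10 + Σ Δx = 80 m.

80 m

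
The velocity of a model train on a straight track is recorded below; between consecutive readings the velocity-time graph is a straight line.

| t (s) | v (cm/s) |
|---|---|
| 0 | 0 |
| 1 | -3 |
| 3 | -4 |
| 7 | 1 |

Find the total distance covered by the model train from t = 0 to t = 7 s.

15.3 cm

Total distance travelled is ∫|v| dt — sum the magnitudes of each area piece.
0–1 s: |½(0 + -3)(1)| = 1.5 cm
1–3 s: |½(-3 + -4)(2)| = 7 cm
3–7 s: v = 0 at t = 6.2 s; triangle areas 6.4 + 0.4 = 6.8 cm
Total distance = 15.3 cm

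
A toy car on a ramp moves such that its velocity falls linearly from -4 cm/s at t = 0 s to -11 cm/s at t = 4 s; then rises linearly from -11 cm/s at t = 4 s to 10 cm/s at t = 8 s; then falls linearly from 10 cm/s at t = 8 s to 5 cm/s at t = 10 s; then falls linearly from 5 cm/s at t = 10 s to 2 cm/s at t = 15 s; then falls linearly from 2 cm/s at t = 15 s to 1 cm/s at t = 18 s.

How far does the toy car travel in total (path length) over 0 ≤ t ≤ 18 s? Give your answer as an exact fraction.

1849/21 cm

Total distance travelled is ∫|v| dt — sum the magnitudes of each area piece.
0–4 s: |½(-4 + -11)(4)| = 30 cm
4–8 s: v = 0 at t = 128/21 s; triangle areas 242/21 + 200/21 = 442/21 cm
8–10 s: |½(10 + 5)(2)| = 15 cm
10–15 s: |½(5 + 2)(5)| = 17.5 cm
15–18 s: |½(2 + 1)(3)| = 4.5 cm
Total distance = 1849/21 cm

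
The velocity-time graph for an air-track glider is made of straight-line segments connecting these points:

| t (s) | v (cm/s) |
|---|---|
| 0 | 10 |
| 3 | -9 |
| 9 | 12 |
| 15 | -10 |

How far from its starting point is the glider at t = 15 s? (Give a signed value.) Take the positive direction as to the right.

16.5 cm

Net displacement equals the area under the velocity-time graph (areas below the axis count negative).
0–3 s: ½(10 + -9)(3) = 1.5 cm
3–9 s: ½(-9 + 12)(6) = 9 cm
9–15 s: ½(12 + -10)(6) = 6 cm
Net displacement = 16.5 cm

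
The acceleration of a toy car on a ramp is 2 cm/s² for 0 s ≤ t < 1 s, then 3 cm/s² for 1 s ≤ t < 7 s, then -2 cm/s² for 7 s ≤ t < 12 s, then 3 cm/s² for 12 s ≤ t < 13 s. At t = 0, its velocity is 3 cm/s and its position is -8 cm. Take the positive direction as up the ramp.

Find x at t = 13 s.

On each constant-a segment, Δv = aΔt and Δx = v₀Δt + ½aΔt²; chain segment to segment.
0–1 s: v starts 3 cm/s; Δx = 3·1 + ½·2·1² = 4 cm; v ends 5 cm/s.
1–7 s: v starts 5 cm/s; Δx = 5·6 + ½·3·6² = 84 cm; v ends 23 cm/s.
7–12 s: v starts 23 cm/s; Δx = 23·5 + ½·-2·5² = 90 cm; v ends 13 cm/s.
12–13 s: v starts 13 cm/s; Δx = 13·1 + ½·3·1² = 14.5 cm; v ends 16 cm/s.
x(13) = -8 + Σ Δx = 184.5 cm.

184.5 cm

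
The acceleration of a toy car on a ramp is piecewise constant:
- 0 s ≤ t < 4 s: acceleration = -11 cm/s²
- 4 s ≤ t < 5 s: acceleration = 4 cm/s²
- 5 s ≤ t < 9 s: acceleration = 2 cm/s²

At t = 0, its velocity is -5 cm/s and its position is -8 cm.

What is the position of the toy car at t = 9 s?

On each constant-a segment, Δv = aΔt and Δx = v₀Δt + ½aΔt²; chain segment to segment.
0–4 s: v starts -5 cm/s; Δx = -5·4 + ½·-11·4² = -108 cm; v ends -49 cm/s.
4–5 s: v starts -49 cm/s; Δx = -49·1 + ½·4·1² = -47 cm; v ends -45 cm/s.
5–9 s: v starts -45 cm/s; Δx = -45·4 + ½·2·4² = -164 cm; v ends -37 cm/s.
x(9) = -8 + Σ Δx = -327 cm.

-327 cm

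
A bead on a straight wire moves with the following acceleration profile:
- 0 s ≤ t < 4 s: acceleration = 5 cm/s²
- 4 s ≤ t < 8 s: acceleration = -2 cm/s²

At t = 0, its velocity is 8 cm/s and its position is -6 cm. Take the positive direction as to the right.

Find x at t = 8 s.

162 cm

On each constant-a segment, Δv = aΔt and Δx = v₀Δt + ½aΔt²; chain segment to segment.
0–4 s: v starts 8 cm/s; Δx = 8·4 + ½·5·4² = 72 cm; v ends 28 cm/s.
4–8 s: v starts 28 cm/s; Δx = 28·4 + ½·-2·4² = 96 cm; v ends 20 cm/s.
x(8) = -6 + Σ Δx = 162 cm.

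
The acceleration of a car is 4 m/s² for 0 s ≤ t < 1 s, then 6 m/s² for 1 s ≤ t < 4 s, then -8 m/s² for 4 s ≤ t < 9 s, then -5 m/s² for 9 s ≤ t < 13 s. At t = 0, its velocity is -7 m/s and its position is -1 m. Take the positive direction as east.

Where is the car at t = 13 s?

-153 m

On each constant-a segment, Δv = aΔt and Δx = v₀Δt + ½aΔt²; chain segment to segment.
0–1 s: v starts -7 m/s; Δx = -7·1 + ½·4·1² = -5 m; v ends -3 m/s.
1–4 s: v starts -3 m/s; Δx = -3·3 + ½·6·3² = 18 m; v ends 15 m/s.
4–9 s: v starts 15 m/s; Δx = 15·5 + ½·-8·5² = -25 m; v ends -25 m/s.
9–13 s: v starts -25 m/s; Δx = -25·4 + ½·-5·4² = -140 m; v ends -45 m/s.
x(13) = -1 + Σ Δx = -153 m.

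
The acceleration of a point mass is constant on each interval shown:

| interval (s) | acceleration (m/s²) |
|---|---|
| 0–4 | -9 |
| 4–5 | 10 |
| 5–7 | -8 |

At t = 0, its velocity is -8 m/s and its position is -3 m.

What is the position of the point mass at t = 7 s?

On each constant-a segment, Δv = aΔt and Δx = v₀Δt + ½aΔt²; chain segment to segment.
0–4 s: v starts -8 m/s; Δx = -8·4 + ½·-9·4² = -104 m; v ends -44 m/s.
4–5 s: v starts -44 m/s; Δx = -44·1 + ½·10·1² = -39 m; v ends -34 m/s.
5–7 s: v starts -34 m/s; Δx = -34·2 + ½·-8·2² = -84 m; v ends -50 m/s.
x(7) = -3 + Σ Δx = -230 m.

-230 m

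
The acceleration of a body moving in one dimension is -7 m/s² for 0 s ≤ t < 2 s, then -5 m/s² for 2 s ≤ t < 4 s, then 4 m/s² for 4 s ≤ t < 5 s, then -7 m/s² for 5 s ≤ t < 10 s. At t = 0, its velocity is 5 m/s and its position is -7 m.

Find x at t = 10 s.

On each constant-a segment, Δv = aΔt and Δx = v₀Δt + ½aΔt²; chain segment to segment.
0–2 s: v starts 5 m/s; Δx = 5·2 + ½·-7·2² = -4 m; v ends -9 m/s.
2–4 s: v starts -9 m/s; Δx = -9·2 + ½·-5·2² = -28 m; v ends -19 m/s.
4–5 s: v starts -19 m/s; Δx = -19·1 + ½·4·1² = -17 m; v ends -15 m/s.
5–10 s: v starts -15 m/s; Δx = -15·5 + ½·-7·5² = -162.5 m; v ends -50 m/s.
x(10) = -7 + Σ Δx = -218.5 m.

-218.5 m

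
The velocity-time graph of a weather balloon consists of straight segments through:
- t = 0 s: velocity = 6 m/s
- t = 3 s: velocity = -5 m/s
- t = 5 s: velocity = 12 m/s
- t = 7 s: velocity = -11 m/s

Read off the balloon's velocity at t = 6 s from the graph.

0.5 m/s

On 5–7 s the graph is linear from 12 to -11 m/s: v(6) = 12 + (-11 − 12)·(6 − 5)/(7 − 5) = 0.5 m/s.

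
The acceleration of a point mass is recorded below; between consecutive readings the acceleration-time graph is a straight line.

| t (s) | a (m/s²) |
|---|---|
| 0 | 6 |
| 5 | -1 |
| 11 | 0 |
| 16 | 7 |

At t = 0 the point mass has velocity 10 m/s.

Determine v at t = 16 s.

37 m/s

Δv equals the area under the a-t graph; then v = v₀ + Δv.
0–5 s: ½(6 + -1)(5) = 12.5 m/s
5–11 s: ½(-1 + 0)(6) = -3 m/s
11–16 s: ½(0 + 7)(5) = 17.5 m/s
Δv = 27 m/s, so v(16) = 10 + (27) = 37 m/s.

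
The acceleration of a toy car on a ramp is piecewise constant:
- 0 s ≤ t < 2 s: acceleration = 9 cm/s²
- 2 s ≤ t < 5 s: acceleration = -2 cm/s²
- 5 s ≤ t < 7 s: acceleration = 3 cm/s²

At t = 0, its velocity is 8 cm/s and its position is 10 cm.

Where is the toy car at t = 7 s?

On each constant-a segment, Δv = aΔt and Δx = v₀Δt + ½aΔt²; chain segment to segment.
0–2 s: v starts 8 cm/s; Δx = 8·2 + ½·9·2² = 34 cm; v ends 26 cm/s.
2–5 s: v starts 26 cm/s; Δx = 26·3 + ½·-2·3² = 69 cm; v ends 20 cm/s.
5–7 s: v starts 20 cm/s; Δx = 20·2 + ½·3·2² = 46 cm; v ends 26 cm/s.
x(7) = 10 + Σ Δx = 159 cm.

159 cm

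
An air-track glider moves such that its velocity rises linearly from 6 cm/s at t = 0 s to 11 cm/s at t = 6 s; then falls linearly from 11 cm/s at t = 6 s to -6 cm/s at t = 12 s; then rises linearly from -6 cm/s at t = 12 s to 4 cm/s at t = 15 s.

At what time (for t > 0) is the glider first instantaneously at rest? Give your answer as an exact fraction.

v changes sign on 6–12 s (from 11 to -6); the graph is linear there, so v = 0 at t = 6 + (-11)·(12 − 6)/(-6 − 11) = 168/17 s.

t = 168/17 s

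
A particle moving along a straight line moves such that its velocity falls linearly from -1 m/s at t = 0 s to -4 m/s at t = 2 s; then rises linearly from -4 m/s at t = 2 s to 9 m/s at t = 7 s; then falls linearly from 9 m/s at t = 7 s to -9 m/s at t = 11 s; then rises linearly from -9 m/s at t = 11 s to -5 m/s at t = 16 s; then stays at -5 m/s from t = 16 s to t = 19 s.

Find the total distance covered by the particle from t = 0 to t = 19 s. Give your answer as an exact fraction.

2383/26 m

Distance (not displacement) is the total path length: add the absolute areas under v-t.
0–2 s: |½(-1 + -4)(2)| = 5 m
2–7 s: v = 0 at t = 46/13 s; triangle areas 40/13 + 405/26 = 485/26 m
7–11 s: v = 0 at t = 9 s; triangle areas 9 + 9 = 18 m
11–16 s: |½(-9 + -5)(5)| = 35 m
16–19 s: |-5| × 3 = 15 m
Total distance = 2383/26 m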